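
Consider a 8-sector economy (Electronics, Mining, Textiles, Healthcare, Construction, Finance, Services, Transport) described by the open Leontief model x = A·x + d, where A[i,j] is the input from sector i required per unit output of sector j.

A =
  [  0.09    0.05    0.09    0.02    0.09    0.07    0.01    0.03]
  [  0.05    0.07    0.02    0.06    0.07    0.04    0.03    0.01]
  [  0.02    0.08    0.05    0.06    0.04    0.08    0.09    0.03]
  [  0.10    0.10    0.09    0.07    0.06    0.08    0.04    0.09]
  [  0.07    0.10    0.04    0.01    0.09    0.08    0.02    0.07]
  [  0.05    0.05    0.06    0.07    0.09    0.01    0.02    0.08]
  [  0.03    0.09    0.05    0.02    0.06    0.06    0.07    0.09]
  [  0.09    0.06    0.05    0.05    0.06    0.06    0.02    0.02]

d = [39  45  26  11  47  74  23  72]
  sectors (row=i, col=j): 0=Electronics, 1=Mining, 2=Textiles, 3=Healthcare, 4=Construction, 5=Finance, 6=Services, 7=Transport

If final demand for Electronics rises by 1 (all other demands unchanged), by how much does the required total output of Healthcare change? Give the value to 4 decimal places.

Form M = I − A:
  [  0.91   -0.05   -0.09   -0.02   -0.09   -0.07   -0.01   -0.03]
  [ -0.05    0.93   -0.02   -0.06   -0.07   -0.04   -0.03   -0.01]
  [ -0.02   -0.08    0.95   -0.06   -0.04   -0.08   -0.09   -0.03]
  [ -0.10   -0.10   -0.09    0.93   -0.06   -0.08   -0.04   -0.09]
  [ -0.07   -0.10   -0.04   -0.01    0.91   -0.08   -0.02   -0.07]
  [ -0.05   -0.05   -0.06   -0.07   -0.09    0.99   -0.02   -0.08]
  [ -0.03   -0.09   -0.05   -0.02   -0.06   -0.06    0.93   -0.09]
  [ -0.09   -0.06   -0.05   -0.05   -0.06   -0.06   -0.02    0.98]
Leontief inverse L = M⁻¹:
  [  1.1401    0.1096    0.1351    0.0554    0.1497    0.1191    0.0385    0.0692]
  [  0.0918    1.1191    0.0555    0.0884    0.1175    0.0786    0.0514    0.0436]
  [  0.0686    0.1423    1.0939    0.0985    0.0978    0.1268    0.1219    0.0746]
  [  0.1728    0.1835    0.1537    1.1229    0.1414    0.1479    0.0803    0.1445]
  [  0.1241    0.1616    0.0846    0.0475    1.1535    0.1287    0.0467    0.1096]
  [  0.1027    0.1107    0.1039    0.1048    0.1460    1.0606    0.0477    0.1185]
  [  0.0811    0.1521    0.0930    0.0577    0.1195    0.1083    1.1002    0.1306]
  [  0.1382    0.1150    0.0929    0.0833    0.1151    0.1048    0.0452    1.0572]
Total output x = L · d:
  x_0 = 1.1401·39 + 0.1096·45 + 0.1351·26 + 0.0554·11 + 0.1497·47 + 0.1191·74 + 0.0385·23 + 0.0692·72 = 75.2285
  x_1 = 0.0918·39 + 1.1191·45 + 0.0555·26 + 0.0884·11 + 0.1175·47 + 0.0786·74 + 0.0514·23 + 0.0436·72 = 72.0129
  x_2 = 0.0686·39 + 0.1423·45 + 1.0939·26 + 0.0985·11 + 0.0978·47 + 0.1268·74 + 0.1219·23 + 0.0746·72 = 60.7535
  x_3 = 0.1728·39 + 0.1835·45 + 0.1537·26 + 1.1229·11 + 0.1414·47 + 0.1479·74 + 0.0803·23 + 0.1445·72 = 61.1882
  x_4 = 0.1241·39 + 0.1616·45 + 0.0846·26 + 0.0475·11 + 1.1535·47 + 0.1287·74 + 0.0467·23 + 0.1096·72 = 87.5360
  x_5 = 0.1027·39 + 0.1107·45 + 0.1039·26 + 0.1048·11 + 0.1460·47 + 1.0606·74 + 0.0477·23 + 0.1185·72 = 107.8125
  x_6 = 0.0811·39 + 0.1521·45 + 0.0930·26 + 0.0577·11 + 0.1195·47 + 0.1083·74 + 1.1002·23 + 0.1306·72 = 61.3982
  x_7 = 0.1382·39 + 0.1150·45 + 0.0929·26 + 0.0833·11 + 0.1151·47 + 0.1048·74 + 0.0452·23 + 1.0572·72 = 104.2217
Δx_3 = L[3,0] · Δd_0 = 0.1728 · 1 = 0.1728

0.1728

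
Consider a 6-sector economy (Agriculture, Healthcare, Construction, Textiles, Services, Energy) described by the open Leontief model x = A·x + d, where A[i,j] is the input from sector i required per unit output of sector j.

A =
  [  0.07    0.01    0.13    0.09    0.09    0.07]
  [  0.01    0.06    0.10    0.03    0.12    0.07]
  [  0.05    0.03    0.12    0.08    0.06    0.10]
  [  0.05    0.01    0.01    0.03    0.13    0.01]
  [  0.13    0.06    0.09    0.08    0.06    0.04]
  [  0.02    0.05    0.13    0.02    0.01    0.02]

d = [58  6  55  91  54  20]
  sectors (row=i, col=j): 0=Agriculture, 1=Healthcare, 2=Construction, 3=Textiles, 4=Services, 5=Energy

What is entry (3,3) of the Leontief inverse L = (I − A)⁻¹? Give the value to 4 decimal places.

Form M = I − A:
  [  0.93   -0.01   -0.13   -0.09   -0.09   -0.07]
  [ -0.01    0.94   -0.10   -0.03   -0.12   -0.07]
  [ -0.05   -0.03    0.88   -0.08   -0.06   -0.10]
  [ -0.05   -0.01   -0.01    0.97   -0.13   -0.01]
  [ -0.13   -0.06   -0.09   -0.08    0.94   -0.04]
  [ -0.02   -0.05   -0.13   -0.02   -0.01    0.98]
Leontief inverse L = M⁻¹:
  [  1.1163    0.0348    0.2014    0.1354    0.1441    0.1100]
  [  0.0493    1.0864    0.1639    0.0674    0.1643    0.1052]
  [  0.0892    0.0544    1.1885    0.1198    0.1094    0.1372]
  [  0.0828    0.0255    0.0480    1.0572    0.1608    0.0300]
  [  0.1748    0.0843    0.1635    0.1264    1.1201    0.0822]
  [  0.0406    0.0647    0.1728    0.0450    0.0405    1.0477]
Total output x = L · d:
  x_0 = 1.1163·58 + 0.0348·6 + 0.2014·55 + 0.1354·91 + 0.1441·54 + 0.1100·20 = 98.3296
  x_1 = 0.0493·58 + 1.0864·6 + 0.1639·55 + 0.0674·91 + 0.1643·54 + 0.1052·20 = 35.5053
  x_2 = 0.0892·58 + 0.0544·6 + 1.1885·55 + 0.1198·91 + 0.1094·54 + 0.1372·20 = 90.4242
  x_3 = 0.0828·58 + 0.0255·6 + 0.0480·55 + 1.0572·91 + 0.1608·54 + 0.0300·20 = 113.0889
  x_4 = 0.1748·58 + 0.0843·6 + 0.1635·55 + 0.1264·91 + 1.1201·54 + 0.0822·20 = 93.2742
  x_5 = 0.0406·58 + 0.0647·6 + 0.1728·55 + 0.0450·91 + 0.0405·54 + 1.0477·20 = 39.4811

L[3,3] = 1.0572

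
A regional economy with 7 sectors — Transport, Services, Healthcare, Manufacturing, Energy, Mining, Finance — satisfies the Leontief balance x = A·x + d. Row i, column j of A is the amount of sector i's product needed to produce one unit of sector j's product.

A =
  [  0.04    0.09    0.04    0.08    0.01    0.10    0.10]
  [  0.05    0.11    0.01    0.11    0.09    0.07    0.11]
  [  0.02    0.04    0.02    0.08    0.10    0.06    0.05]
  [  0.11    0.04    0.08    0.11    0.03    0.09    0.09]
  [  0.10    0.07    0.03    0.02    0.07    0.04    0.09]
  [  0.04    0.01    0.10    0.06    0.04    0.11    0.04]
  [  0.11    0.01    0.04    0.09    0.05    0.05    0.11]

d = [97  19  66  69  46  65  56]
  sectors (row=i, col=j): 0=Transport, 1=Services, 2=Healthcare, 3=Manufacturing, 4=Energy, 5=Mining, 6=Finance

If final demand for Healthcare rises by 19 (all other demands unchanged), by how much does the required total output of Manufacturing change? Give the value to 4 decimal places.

2.5194

Form M = I − A:
  [  0.96   -0.09   -0.04   -0.08   -0.01   -0.10   -0.10]
  [ -0.05    0.89   -0.01   -0.11   -0.09   -0.07   -0.11]
  [ -0.02   -0.04    0.98   -0.08   -0.10   -0.06   -0.05]
  [ -0.11   -0.04   -0.08    0.89   -0.03   -0.09   -0.09]
  [ -0.10   -0.07   -0.03   -0.02    0.93   -0.04   -0.09]
  [ -0.04   -0.01   -0.10   -0.06   -0.04    0.89   -0.04]
  [ -0.11   -0.01   -0.04   -0.09   -0.05   -0.05    0.89]
Leontief inverse L = M⁻¹:
  [  1.1002    0.1300    0.0845    0.1525    0.0549    0.1671    0.1729]
  [  0.1285    1.1633    0.0607    0.1944    0.1440    0.1475    0.2025]
  [  0.0722    0.0738    1.0548    0.1319    0.1362    0.1106    0.1086]
  [  0.1795    0.0879    0.1326    1.1935    0.0799    0.1701    0.1749]
  [  0.1545    0.1124    0.0646    0.0813    1.1102    0.0976    0.1597]
  [  0.0858    0.0404    0.1386    0.1151    0.0787    1.1662    0.0944]
  [  0.1723    0.0499    0.0833    0.1587    0.0894    0.1155    1.1841]
Total output x = L · d:
  x_0 = 1.1002·97 + 0.1300·19 + 0.0845·66 + 0.1525·69 + 0.0549·46 + 0.1671·65 + 0.1729·56 = 148.3638
  x_1 = 0.1285·97 + 1.1633·19 + 0.0607·66 + 0.1944·69 + 0.1440·46 + 0.1475·65 + 0.2025·56 = 79.5421
  x_2 = 0.0722·97 + 0.0738·19 + 1.0548·66 + 0.1319·69 + 0.1362·46 + 0.1106·65 + 0.1086·56 = 106.6503
  x_3 = 0.1795·97 + 0.0879·19 + 0.1326·66 + 1.1935·69 + 0.0799·46 + 0.1701·65 + 0.1749·56 = 134.7173
  x_4 = 0.1545·97 + 0.1124·19 + 0.0646·66 + 0.0813·69 + 1.1102·46 + 0.0976·65 + 0.1597·56 = 93.3524
  x_5 = 0.0858·97 + 0.0404·19 + 0.1386·66 + 0.1151·69 + 0.0787·46 + 1.1662·65 + 0.0944·56 = 110.8920
  x_6 = 0.1723·97 + 0.0499·19 + 0.0833·66 + 0.1587·69 + 0.0894·46 + 0.1155·65 + 1.1841·56 = 112.0429
Δx_3 = L[3,2] · Δd_2 = 0.1326 · 19 = 2.5194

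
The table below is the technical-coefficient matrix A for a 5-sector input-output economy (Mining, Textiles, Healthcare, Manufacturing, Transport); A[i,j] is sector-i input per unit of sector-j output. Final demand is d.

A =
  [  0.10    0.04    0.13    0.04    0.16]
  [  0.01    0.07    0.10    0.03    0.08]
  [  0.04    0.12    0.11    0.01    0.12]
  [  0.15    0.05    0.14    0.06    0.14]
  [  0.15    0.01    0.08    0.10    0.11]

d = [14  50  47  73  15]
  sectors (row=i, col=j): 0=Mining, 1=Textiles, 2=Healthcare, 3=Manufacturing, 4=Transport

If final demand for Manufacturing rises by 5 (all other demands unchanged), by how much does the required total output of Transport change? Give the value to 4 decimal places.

Form M = I − A:
  [  0.90   -0.04   -0.13   -0.04   -0.16]
  [ -0.01    0.93   -0.10   -0.03   -0.08]
  [ -0.04   -0.12    0.89   -0.01   -0.12]
  [ -0.15   -0.05   -0.14    0.94   -0.14]
  [ -0.15   -0.01   -0.08   -0.10    0.89]
Leontief inverse L = M⁻¹:
  [  1.1794    0.0862    0.2186    0.0832    0.2623]
  [  0.0507    1.1014    0.1519    0.0535    0.1370]
  [  0.0942    0.1607    1.1798    0.0427    0.1972]
  [  0.2399    0.1042    0.2443    1.1076    0.2597]
  [  0.2348    0.0531    0.1721    0.1429    1.2162]
Total output x = L · d:
  x_0 = 1.1794·14 + 0.0862·50 + 0.2186·47 + 0.0832·73 + 0.2623·15 = 41.1041
  x_1 = 0.0507·14 + 1.1014·50 + 0.1519·47 + 0.0535·73 + 0.1370·15 = 68.8807
  x_2 = 0.0942·14 + 0.1607·50 + 1.1798·47 + 0.0427·73 + 0.1972·15 = 70.8787
  x_3 = 0.2399·14 + 0.1042·50 + 0.2443·47 + 1.1076·73 + 0.2597·15 = 104.7989
  x_4 = 0.2348·14 + 0.0531·50 + 0.1721·47 + 0.1429·73 + 1.2162·15 = 42.7018
Δx_4 = L[4,3] · Δd_3 = 0.1429 · 5 = 0.7145

0.7145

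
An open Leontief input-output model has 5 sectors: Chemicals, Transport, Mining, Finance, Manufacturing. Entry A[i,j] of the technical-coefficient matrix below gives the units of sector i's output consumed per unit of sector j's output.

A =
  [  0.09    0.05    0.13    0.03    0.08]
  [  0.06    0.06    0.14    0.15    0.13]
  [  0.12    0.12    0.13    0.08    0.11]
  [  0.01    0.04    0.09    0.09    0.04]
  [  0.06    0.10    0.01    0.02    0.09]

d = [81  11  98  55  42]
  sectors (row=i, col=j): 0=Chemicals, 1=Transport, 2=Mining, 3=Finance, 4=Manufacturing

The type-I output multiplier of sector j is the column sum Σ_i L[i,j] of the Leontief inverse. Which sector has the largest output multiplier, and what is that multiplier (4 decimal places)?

Form M = I − A:
  [  0.91   -0.05   -0.13   -0.03   -0.08]
  [ -0.06    0.94   -0.14   -0.15   -0.13]
  [ -0.12   -0.12    0.87   -0.08   -0.11]
  [ -0.01   -0.04   -0.09    0.91   -0.04]
  [ -0.06   -0.10   -0.01   -0.02    0.91]
Leontief inverse L = M⁻¹:
  [  1.1419    0.1042    0.1968    0.0753    0.1424]
  [  0.1202    1.1302    0.2244    0.2146    0.2086]
  [  0.1894    0.1943    1.2269    0.1505    0.1993]
  [  0.0406    0.0760    0.1357    1.1265    0.0803]
  [  0.0915    0.1349    0.0541    0.0550    1.1352]
Total output x = L · d:
  x_0 = 1.1419·81 + 0.1042·11 + 0.1968·98 + 0.0753·55 + 0.1424·42 = 123.0520
  x_1 = 0.1202·81 + 1.1302·11 + 0.2244·98 + 0.2146·55 + 0.2086·42 = 64.7267
  x_2 = 0.1894·81 + 0.1943·11 + 1.2269·98 + 0.1505·55 + 0.1993·42 = 154.3590
  x_3 = 0.0406·81 + 0.0760·11 + 0.1357·98 + 1.1265·55 + 0.0803·42 = 82.7557
  x_4 = 0.0915·81 + 0.1349·11 + 0.0541·98 + 0.0550·55 + 1.1352·42 = 64.8950
Output multipliers (column sums of L):
  Chemicals: 1.5836
  Transport: 1.6396
  Mining: 1.8380
  Finance: 1.6218
  Manufacturing: 1.7658

Mining (1.8380)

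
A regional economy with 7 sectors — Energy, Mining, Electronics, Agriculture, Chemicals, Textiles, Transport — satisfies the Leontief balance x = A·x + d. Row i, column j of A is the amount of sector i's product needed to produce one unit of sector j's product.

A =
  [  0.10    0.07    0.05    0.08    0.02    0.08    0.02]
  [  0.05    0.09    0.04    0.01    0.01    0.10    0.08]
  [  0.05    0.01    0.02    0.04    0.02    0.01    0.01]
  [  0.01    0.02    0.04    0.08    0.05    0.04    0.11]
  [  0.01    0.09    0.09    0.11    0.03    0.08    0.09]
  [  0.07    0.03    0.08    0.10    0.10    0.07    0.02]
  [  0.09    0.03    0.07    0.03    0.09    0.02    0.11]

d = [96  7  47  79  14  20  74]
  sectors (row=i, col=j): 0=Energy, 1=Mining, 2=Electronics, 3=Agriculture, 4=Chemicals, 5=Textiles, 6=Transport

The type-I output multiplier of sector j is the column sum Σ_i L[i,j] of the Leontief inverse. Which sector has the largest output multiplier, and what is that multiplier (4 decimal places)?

Form M = I − A:
  [  0.90   -0.07   -0.05   -0.08   -0.02   -0.08   -0.02]
  [ -0.05    0.91   -0.04   -0.01   -0.01   -0.10   -0.08]
  [ -0.05   -0.01    0.98   -0.04   -0.02   -0.01   -0.01]
  [ -0.01   -0.02   -0.04    0.92   -0.05   -0.04   -0.11]
  [ -0.01   -0.09   -0.09   -0.11    0.97   -0.08   -0.09]
  [ -0.07   -0.03   -0.08   -0.10   -0.10    0.93   -0.02]
  [ -0.09   -0.03   -0.07   -0.03   -0.09   -0.02    0.89]
Leontief inverse L = M⁻¹:
  [  1.1388    0.1022    0.0861    0.1250    0.0507    0.1209    0.0590]
  [  0.0898    1.1202    0.0757    0.0471    0.0424    0.1372    0.1167]
  [  0.0642    0.0223    1.0337    0.0580    0.0308    0.0247    0.0259]
  [  0.0404    0.0438    0.0733    1.1162    0.0815    0.0673    0.1534]
  [  0.0517    0.1235    0.1325    0.1574    1.0700    0.1211    0.1441]
  [  0.1069    0.0651    0.1224    0.1545    0.1343    1.1124    0.0673]
  [  0.1322    0.0653    0.1112    0.0758    0.1229    0.0583    1.1568]
Total output x = L · d:
  x_0 = 1.1388·96 + 0.1022·7 + 0.0861·47 + 0.1250·79 + 0.0507·14 + 0.1209·20 + 0.0590·74 = 131.4644
  x_1 = 0.0898·96 + 1.1202·7 + 0.0757·47 + 0.0471·79 + 0.0424·14 + 0.1372·20 + 0.1167·74 = 35.7082
  x_2 = 0.0642·96 + 0.0223·7 + 1.0337·47 + 0.0580·79 + 0.0308·14 + 0.0247·20 + 0.0259·74 = 62.3200
  x_3 = 0.0404·96 + 0.0438·7 + 0.0733·47 + 1.1162·79 + 0.0815·14 + 0.0673·20 + 0.1534·74 = 109.6462
  x_4 = 0.0517·96 + 0.1235·7 + 0.1325·47 + 0.1574·79 + 1.0700·14 + 0.1211·20 + 0.1441·74 = 52.5543
  x_5 = 0.1069·96 + 0.0651·7 + 0.1224·47 + 0.1545·79 + 0.1343·14 + 1.1124·20 + 0.0673·74 = 57.7812
  x_6 = 0.1322·96 + 0.0653·7 + 0.1112·47 + 0.0758·79 + 0.1229·14 + 0.0583·20 + 1.1568·74 = 112.8543
Output multipliers (column sums of L):
  Energy: 1.6239
  Mining: 1.5424
  Electronics: 1.6349
  Agriculture: 1.7339
  Chemicals: 1.5326
  Textiles: 1.6419
  Transport: 1.7233

Agriculture (1.7339)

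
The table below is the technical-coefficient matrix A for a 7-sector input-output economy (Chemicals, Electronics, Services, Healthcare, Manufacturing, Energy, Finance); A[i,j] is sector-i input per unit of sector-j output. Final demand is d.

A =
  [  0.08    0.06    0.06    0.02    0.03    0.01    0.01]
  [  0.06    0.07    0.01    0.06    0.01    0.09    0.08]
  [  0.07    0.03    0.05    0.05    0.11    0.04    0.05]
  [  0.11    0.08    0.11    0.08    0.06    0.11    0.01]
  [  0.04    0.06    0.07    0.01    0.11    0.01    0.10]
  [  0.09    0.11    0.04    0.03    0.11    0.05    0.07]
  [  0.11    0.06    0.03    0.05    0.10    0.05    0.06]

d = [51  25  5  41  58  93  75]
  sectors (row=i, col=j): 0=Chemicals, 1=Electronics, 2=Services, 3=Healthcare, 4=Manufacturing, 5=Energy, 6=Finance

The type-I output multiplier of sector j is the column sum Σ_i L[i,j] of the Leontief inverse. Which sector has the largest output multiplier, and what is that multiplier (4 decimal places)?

Form M = I − A:
  [  0.92   -0.06   -0.06   -0.02   -0.03   -0.01   -0.01]
  [ -0.06    0.93   -0.01   -0.06   -0.01   -0.09   -0.08]
  [ -0.07   -0.03    0.95   -0.05   -0.11   -0.04   -0.05]
  [ -0.11   -0.08   -0.11    0.92   -0.06   -0.11   -0.01]
  [ -0.04   -0.06   -0.07   -0.01    0.89   -0.01   -0.10]
  [ -0.09   -0.11   -0.04   -0.03   -0.11    0.95   -0.07]
  [ -0.11   -0.06   -0.03   -0.05   -0.10   -0.05    0.94]
Leontief inverse L = M⁻¹:
  [  1.1128    0.0871    0.0822    0.0377    0.0586    0.0301    0.0325]
  [  0.1152    1.1176    0.0424    0.0886    0.0561    0.1258    0.1149]
  [  0.1210    0.0738    1.0875    0.0754    0.1629    0.0692    0.0887]
  [  0.1835    0.1440    0.1607    1.1188    0.1292    0.1564    0.0600]
  [  0.0900    0.1010    0.1027    0.0358    1.1636    0.0387    0.1421]
  [  0.1525    0.1652    0.0807    0.0623    0.1692    1.0886    0.1197]
  [  0.1689    0.1111    0.0708    0.0791    0.1553    0.0841    1.1025]
Total output x = L · d:
  x_0 = 1.1128·51 + 0.0871·25 + 0.0822·5 + 0.0377·41 + 0.0586·58 + 0.0301·93 + 0.0325·75 = 69.5229
  x_1 = 0.1152·51 + 1.1176·25 + 0.0424·5 + 0.0886·41 + 0.0561·58 + 0.1258·93 + 0.1149·75 = 61.2273
  x_2 = 0.1210·51 + 0.0738·25 + 1.0875·5 + 0.0754·41 + 0.1629·58 + 0.0692·93 + 0.0887·75 = 39.0796
  x_3 = 0.1835·51 + 0.1440·25 + 0.1607·5 + 1.1188·41 + 0.1292·58 + 0.1564·93 + 0.0600·75 = 86.1721
  x_4 = 0.0900·51 + 0.1010·25 + 0.1027·5 + 0.0358·41 + 1.1636·58 + 0.0387·93 + 0.1421·75 = 90.8437
  x_5 = 0.1525·51 + 0.1652·25 + 0.0807·5 + 0.0623·41 + 0.1692·58 + 1.0886·93 + 0.1197·75 = 134.8930
  x_6 = 0.1689·51 + 0.1111·25 + 0.0708·5 + 0.0791·41 + 0.1553·58 + 0.0841·93 + 1.1025·75 = 114.5012
Output multipliers (column sums of L):
  Chemicals: 1.9439
  Electronics: 1.7998
  Services: 1.6269
  Healthcare: 1.4978
  Manufacturing: 1.8948
  Energy: 1.5929
  Finance: 1.6603

Chemicals (1.9439)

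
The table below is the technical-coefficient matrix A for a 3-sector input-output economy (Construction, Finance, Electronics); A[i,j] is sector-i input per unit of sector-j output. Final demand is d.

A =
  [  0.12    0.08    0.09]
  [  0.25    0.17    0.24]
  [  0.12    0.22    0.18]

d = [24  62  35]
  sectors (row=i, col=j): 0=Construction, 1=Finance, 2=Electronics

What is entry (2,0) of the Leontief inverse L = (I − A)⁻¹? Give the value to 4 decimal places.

Form M = I − A:
  [  0.88   -0.08   -0.09]
  [ -0.25    0.83   -0.24]
  [ -0.12   -0.22    0.82]
Leontief inverse L = M⁻¹:
  [  1.2077    0.1643    0.1806]
  [  0.4497    1.3673    0.4496]
  [  0.2974    0.3909    1.3666]
Total output x = L · d:
  x_0 = 1.2077·24 + 0.1643·62 + 0.1806·35 = 45.4914
  x_1 = 0.4497·24 + 1.3673·62 + 0.4496·35 = 111.3028
  x_2 = 0.2974·24 + 0.3909·62 + 1.3666·35 = 79.2019

L[2,0] = 0.2974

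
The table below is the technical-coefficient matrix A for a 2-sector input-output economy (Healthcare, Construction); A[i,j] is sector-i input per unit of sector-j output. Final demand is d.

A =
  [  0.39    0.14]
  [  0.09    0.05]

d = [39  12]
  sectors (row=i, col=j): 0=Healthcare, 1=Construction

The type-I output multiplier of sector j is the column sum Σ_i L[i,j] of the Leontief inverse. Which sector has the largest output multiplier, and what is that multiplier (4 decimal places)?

Healthcare (1.8345)

Form M = I − A:
  [  0.61   -0.14]
  [ -0.09    0.95]
Leontief inverse L = M⁻¹:
  [  1.6758    0.2470]
  [  0.1588    1.0760]
Total output x = L · d:
  x_0 = 1.6758·39 + 0.2470·12 = 68.3189
  x_1 = 0.1588·39 + 1.0760·12 = 19.1039
Output multipliers (column sums of L):
  Healthcare: 1.8345
  Construction: 1.3230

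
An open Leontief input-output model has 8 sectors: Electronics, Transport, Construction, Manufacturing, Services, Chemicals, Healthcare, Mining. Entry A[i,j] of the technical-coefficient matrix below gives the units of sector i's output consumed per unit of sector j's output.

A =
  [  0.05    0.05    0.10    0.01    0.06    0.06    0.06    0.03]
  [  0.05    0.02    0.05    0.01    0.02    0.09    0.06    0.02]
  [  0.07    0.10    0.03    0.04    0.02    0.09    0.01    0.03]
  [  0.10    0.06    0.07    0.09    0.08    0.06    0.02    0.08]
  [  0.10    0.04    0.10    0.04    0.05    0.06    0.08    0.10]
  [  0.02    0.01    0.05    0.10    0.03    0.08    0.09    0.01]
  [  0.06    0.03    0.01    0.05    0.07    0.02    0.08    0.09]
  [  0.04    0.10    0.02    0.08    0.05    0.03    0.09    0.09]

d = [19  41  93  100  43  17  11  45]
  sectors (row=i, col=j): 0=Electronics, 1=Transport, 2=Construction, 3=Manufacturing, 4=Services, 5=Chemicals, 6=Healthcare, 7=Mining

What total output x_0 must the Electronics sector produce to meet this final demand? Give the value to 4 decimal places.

51.9243

Form M = I − A:
  [  0.95   -0.05   -0.10   -0.01   -0.06   -0.06   -0.06   -0.03]
  [ -0.05    0.98   -0.05   -0.01   -0.02   -0.09   -0.06   -0.02]
  [ -0.07   -0.10    0.97   -0.04   -0.02   -0.09   -0.01   -0.03]
  [ -0.10   -0.06   -0.07    0.91   -0.08   -0.06   -0.02   -0.08]
  [ -0.10   -0.04   -0.10   -0.04    0.95   -0.06   -0.08   -0.10]
  [ -0.02   -0.01   -0.05   -0.10   -0.03    0.92   -0.09   -0.01]
  [ -0.06   -0.03   -0.01   -0.05   -0.07   -0.02    0.92   -0.09]
  [ -0.04   -0.10   -0.02   -0.08   -0.05   -0.03   -0.09    0.91]
Leontief inverse L = M⁻¹:
  [  1.0938    0.0878    0.1382    0.0467    0.0925    0.1070    0.1048    0.0683]
  [  0.0806    1.0460    0.0783    0.0410    0.0457    0.1245    0.0960    0.0477]
  [  0.1073    0.1302    1.0680    0.0748    0.0496    0.1354    0.0522    0.0603]
  [  0.1628    0.1143    0.1285    1.1432    0.1287    0.1235    0.0809    0.1361]
  [  0.1598    0.0958    0.1522    0.0927    1.0983    0.1206    0.1430    0.1567]
  [  0.0649    0.0443    0.0864    0.1430    0.0667    1.1222    0.1318    0.0512]
  [  0.1069    0.0699    0.0500    0.0899    0.1094    0.0608    1.1300    0.1391]
  [  0.0951    0.1454    0.0656    0.1274    0.0949    0.0819    0.1474    1.1445]
Total output x = L · d:
  x_0 = 1.0938·19 + 0.0878·41 + 0.1382·93 + 0.0467·100 + 0.0925·43 + 0.1070·17 + 0.1048·11 + 0.0683·45 = 51.9243
  x_1 = 0.0806·19 + 1.0460·41 + 0.0783·93 + 0.0410·100 + 0.0457·43 + 0.1245·17 + 0.0960·11 + 0.0477·45 = 63.0859
  x_2 = 0.1073·19 + 0.1302·41 + 1.0680·93 + 0.0748·100 + 0.0496·43 + 0.1354·17 + 0.0522·11 + 0.0603·45 = 121.8977
  x_3 = 0.1628·19 + 0.1143·41 + 0.1285·93 + 1.1432·100 + 0.1287·43 + 0.1235·17 + 0.0809·11 + 0.1361·45 = 148.6974
  x_4 = 0.1598·19 + 0.0958·41 + 0.1522·93 + 0.0927·100 + 1.0983·43 + 0.1206·17 + 0.1430·11 + 0.1567·45 = 88.2912
  x_5 = 0.0649·19 + 0.0443·41 + 0.0864·93 + 0.1430·100 + 0.0667·43 + 1.1222·17 + 0.1318·11 + 0.0512·45 = 51.0891
  x_6 = 0.1069·19 + 0.0699·41 + 0.0500·93 + 0.0899·100 + 0.1094·43 + 0.0608·17 + 1.1300·11 + 0.1391·45 = 42.9698
  x_7 = 0.0951·19 + 0.1454·41 + 0.0656·93 + 0.1274·100 + 0.0949·43 + 0.0819·17 + 0.1474·11 + 1.1445·45 = 85.2020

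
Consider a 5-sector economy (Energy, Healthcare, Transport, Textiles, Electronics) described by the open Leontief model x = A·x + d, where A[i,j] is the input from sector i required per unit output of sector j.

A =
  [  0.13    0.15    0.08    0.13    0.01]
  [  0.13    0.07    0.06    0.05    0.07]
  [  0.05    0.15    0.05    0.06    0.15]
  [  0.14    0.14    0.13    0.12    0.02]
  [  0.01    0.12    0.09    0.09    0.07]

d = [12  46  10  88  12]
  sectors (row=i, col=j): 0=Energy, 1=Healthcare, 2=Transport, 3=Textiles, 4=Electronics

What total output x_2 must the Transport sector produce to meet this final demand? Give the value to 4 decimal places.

37.7118

Form M = I − A:
  [  0.87   -0.15   -0.08   -0.13   -0.01]
  [ -0.13    0.93   -0.06   -0.05   -0.07]
  [ -0.05   -0.15    0.95   -0.06   -0.15]
  [ -0.14   -0.14   -0.13    0.88   -0.02]
  [ -0.01   -0.12   -0.09   -0.09    0.93]
Leontief inverse L = M⁻¹:
  [  1.2331    0.2644    0.1558    0.2142    0.0629]
  [  0.1993    1.1576    0.1160    0.1144    0.1104]
  [  0.1239    0.2454    1.1154    0.1290    0.2025]
  [  0.2479    0.2671    0.2113    1.2110    0.0829]
  [  0.0750    0.2018    0.1450    0.1467    1.1178]
Total output x = L · d:
  x_0 = 1.2331·12 + 0.2644·46 + 0.1558·10 + 0.2142·88 + 0.0629·12 = 48.1244
  x_1 = 0.1993·12 + 1.1576·46 + 0.1160·10 + 0.1144·88 + 0.1104·12 = 68.1969
  x_2 = 0.1239·12 + 0.2454·46 + 1.1154·10 + 0.1290·88 + 0.2025·12 = 37.7118
  x_3 = 0.2479·12 + 0.2671·46 + 0.2113·10 + 1.2110·88 + 0.0829·12 = 124.9395
  x_4 = 0.0750·12 + 0.2018·46 + 0.1450·10 + 0.1467·88 + 1.1178·12 = 37.9607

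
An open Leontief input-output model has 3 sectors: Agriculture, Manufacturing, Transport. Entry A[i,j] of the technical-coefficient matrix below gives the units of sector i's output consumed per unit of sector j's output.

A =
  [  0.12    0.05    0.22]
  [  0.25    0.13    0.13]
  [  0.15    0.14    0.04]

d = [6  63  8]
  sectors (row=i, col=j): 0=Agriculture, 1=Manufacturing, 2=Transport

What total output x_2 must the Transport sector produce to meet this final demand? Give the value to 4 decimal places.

Form M = I − A:
  [  0.88   -0.05   -0.22]
  [ -0.25    0.87   -0.13]
  [ -0.15   -0.14    0.96]
Leontief inverse L = M⁻¹:
  [  1.2202    0.1177    0.2956]
  [  0.3876    1.2124    0.2530]
  [  0.2472    0.1952    1.1247]
Total output x = L · d:
  x_0 = 1.2202·6 + 0.1177·63 + 0.2956·8 = 17.0998
  x_1 = 0.3876·6 + 1.2124·63 + 0.2530·8 = 80.7312
  x_2 = 0.2472·6 + 0.1952·63 + 1.1247·8 = 22.7785

22.7785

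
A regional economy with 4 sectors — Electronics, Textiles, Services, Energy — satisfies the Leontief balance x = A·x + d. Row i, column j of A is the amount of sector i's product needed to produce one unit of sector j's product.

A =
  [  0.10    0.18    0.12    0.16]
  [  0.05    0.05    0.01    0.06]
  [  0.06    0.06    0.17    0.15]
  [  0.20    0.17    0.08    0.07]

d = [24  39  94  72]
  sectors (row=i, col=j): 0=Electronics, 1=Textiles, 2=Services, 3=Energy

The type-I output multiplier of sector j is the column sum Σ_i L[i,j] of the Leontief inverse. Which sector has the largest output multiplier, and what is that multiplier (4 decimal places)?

Textiles (1.7933)

Form M = I − A:
  [  0.90   -0.18   -0.12   -0.16]
  [ -0.05    0.95   -0.01   -0.06]
  [ -0.06   -0.06    0.83   -0.15]
  [ -0.20   -0.17   -0.08    0.93]
Leontief inverse L = M⁻¹:
  [  1.1975    0.2856    0.2013    0.2569]
  [  0.0825    1.0865    0.0337    0.0897]
  [  0.1440    0.1485    1.2502    0.2360]
  [  0.2850    0.2728    0.1570    1.1672]
Total output x = L · d:
  x_0 = 1.1975·24 + 0.2856·39 + 0.2013·94 + 0.2569·72 = 77.3012
  x_1 = 0.0825·24 + 1.0865·39 + 0.0337·94 + 0.0897·72 = 53.9781
  x_2 = 0.1440·24 + 0.1485·39 + 1.2502·94 + 0.2360·72 = 143.7569
  x_3 = 0.2850·24 + 0.2728·39 + 0.1570·94 + 1.1672·72 = 116.2764
Output multipliers (column sums of L):
  Electronics: 1.7091
  Textiles: 1.7933
  Services: 1.6422
  Energy: 1.7499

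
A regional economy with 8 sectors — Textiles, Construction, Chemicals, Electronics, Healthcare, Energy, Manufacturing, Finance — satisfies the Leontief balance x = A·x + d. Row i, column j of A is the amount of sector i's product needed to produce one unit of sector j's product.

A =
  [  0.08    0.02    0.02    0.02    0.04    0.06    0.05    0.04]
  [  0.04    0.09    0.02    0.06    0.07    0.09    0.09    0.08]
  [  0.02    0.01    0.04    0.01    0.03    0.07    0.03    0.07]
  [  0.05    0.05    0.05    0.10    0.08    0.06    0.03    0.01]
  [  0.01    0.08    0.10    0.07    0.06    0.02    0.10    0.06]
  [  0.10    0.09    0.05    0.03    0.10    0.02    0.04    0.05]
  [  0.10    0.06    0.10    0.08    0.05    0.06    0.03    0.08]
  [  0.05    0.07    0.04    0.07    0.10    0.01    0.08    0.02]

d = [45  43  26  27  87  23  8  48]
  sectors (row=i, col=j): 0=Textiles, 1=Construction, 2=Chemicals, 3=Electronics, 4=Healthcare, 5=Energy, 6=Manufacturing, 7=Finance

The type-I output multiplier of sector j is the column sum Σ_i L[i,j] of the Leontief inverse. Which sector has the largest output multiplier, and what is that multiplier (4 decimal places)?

Healthcare (1.9521)

Form M = I − A:
  [  0.92   -0.02   -0.02   -0.02   -0.04   -0.06   -0.05   -0.04]
  [ -0.04    0.91   -0.02   -0.06   -0.07   -0.09   -0.09   -0.08]
  [ -0.02   -0.01    0.96   -0.01   -0.03   -0.07   -0.03   -0.07]
  [ -0.05   -0.05   -0.05    0.90   -0.08   -0.06   -0.03   -0.01]
  [ -0.01   -0.08   -0.10   -0.07    0.94   -0.02   -0.10   -0.06]
  [ -0.10   -0.09   -0.05   -0.03   -0.10    0.98   -0.04   -0.05]
  [ -0.10   -0.06   -0.10   -0.08   -0.05   -0.06    0.97   -0.08]
  [ -0.05   -0.07   -0.04   -0.07   -0.10   -0.01   -0.08    0.98]
Leontief inverse L = M⁻¹:
  [  1.1165    0.0544    0.0514    0.0509    0.0788    0.0876    0.0833    0.0703]
  [  0.0982    1.1544    0.0751    0.1190    0.1394    0.1380    0.1492    0.1326]
  [  0.0491    0.0408    1.0671    0.0364    0.0652    0.0911    0.0588    0.0954]
  [  0.0911    0.0958    0.0920    1.1443    0.1309    0.0987    0.0734    0.0488]
  [  0.0575    0.1330    0.1506    0.1230    1.1183    0.0672    0.1508    0.1094]
  [  0.1451    0.1408    0.0952    0.0770    0.1546    1.0636    0.0936    0.0964]
  [  0.1533    0.1144    0.1483    0.1316    0.1139    0.1086    1.0849    0.1286]
  [  0.0924    0.1181    0.0866    0.1184    0.1510    0.0517    0.1275    1.0635]
Total output x = L · d:
  x_0 = 1.1165·45 + 0.0544·43 + 0.0514·26 + 0.0509·27 + 0.0788·87 + 0.0876·23 + 0.0833·8 + 0.0703·48 = 68.1963
  x_1 = 0.0982·45 + 1.1544·43 + 0.0751·26 + 0.1190·27 + 0.1394·87 + 0.1380·23 + 0.1492·8 + 0.1326·48 = 82.0784
  x_2 = 0.0491·45 + 0.0408·43 + 1.0671·26 + 0.0364·27 + 0.0652·87 + 0.0911·23 + 0.0588·8 + 0.0954·48 = 45.5112
  x_3 = 0.0911·45 + 0.0958·43 + 0.0920·26 + 1.1443·27 + 0.1309·87 + 0.0987·23 + 0.0734·8 + 0.0488·48 = 58.0974
  x_4 = 0.0575·45 + 0.1330·43 + 0.1506·26 + 0.1230·27 + 1.1183·87 + 0.0672·23 + 0.1508·8 + 0.1094·48 = 120.8385
  x_5 = 0.1451·45 + 0.1408·43 + 0.0952·26 + 0.0770·27 + 0.1546·87 + 1.0636·23 + 0.0936·8 + 0.0964·48 = 60.4309
  x_6 = 0.1533·45 + 0.1144·43 + 0.1483·26 + 0.1316·27 + 0.1139·87 + 0.1086·23 + 1.0849·8 + 0.1286·48 = 46.4915
  x_7 = 0.0924·45 + 0.1181·43 + 0.0866·26 + 0.1184·27 + 0.1510·87 + 0.0517·23 + 0.1275·8 + 1.0635·48 = 81.0715
Output multipliers (column sums of L):
  Textiles: 1.8032
  Construction: 1.8516
  Chemicals: 1.7663
  Electronics: 1.8006
  Healthcare: 1.9521
  Energy: 1.7064
  Manufacturing: 1.8215
  Finance: 1.7450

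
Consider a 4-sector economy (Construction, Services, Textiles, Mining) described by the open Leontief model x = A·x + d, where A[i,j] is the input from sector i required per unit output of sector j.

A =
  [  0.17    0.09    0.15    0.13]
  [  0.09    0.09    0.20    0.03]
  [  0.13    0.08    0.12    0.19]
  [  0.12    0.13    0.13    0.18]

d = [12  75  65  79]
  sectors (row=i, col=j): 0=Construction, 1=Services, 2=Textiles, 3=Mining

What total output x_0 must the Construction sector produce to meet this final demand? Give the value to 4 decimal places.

Form M = I − A:
  [  0.83   -0.09   -0.15   -0.13]
  [ -0.09    0.91   -0.20   -0.03]
  [ -0.13   -0.08    0.88   -0.19]
  [ -0.12   -0.13   -0.13    0.82]
Leontief inverse L = M⁻¹:
  [  1.3170    0.1989    0.3123    0.2884]
  [  0.1985    1.1680    0.3212    0.1486]
  [  0.2703    0.1883    1.2763    0.3455]
  [  0.2670    0.2441    0.2990    1.3401]
Total output x = L · d:
  x_0 = 1.3170·12 + 0.1989·75 + 0.3123·65 + 0.2884·79 = 73.8089
  x_1 = 0.1985·12 + 1.1680·75 + 0.3212·65 + 0.1486·79 = 122.6036
  x_2 = 0.2703·12 + 0.1883·75 + 1.2763·65 + 0.3455·79 = 127.6108
  x_3 = 0.2670·12 + 0.2441·75 + 0.2990·65 + 1.3401·79 = 146.8109

73.8089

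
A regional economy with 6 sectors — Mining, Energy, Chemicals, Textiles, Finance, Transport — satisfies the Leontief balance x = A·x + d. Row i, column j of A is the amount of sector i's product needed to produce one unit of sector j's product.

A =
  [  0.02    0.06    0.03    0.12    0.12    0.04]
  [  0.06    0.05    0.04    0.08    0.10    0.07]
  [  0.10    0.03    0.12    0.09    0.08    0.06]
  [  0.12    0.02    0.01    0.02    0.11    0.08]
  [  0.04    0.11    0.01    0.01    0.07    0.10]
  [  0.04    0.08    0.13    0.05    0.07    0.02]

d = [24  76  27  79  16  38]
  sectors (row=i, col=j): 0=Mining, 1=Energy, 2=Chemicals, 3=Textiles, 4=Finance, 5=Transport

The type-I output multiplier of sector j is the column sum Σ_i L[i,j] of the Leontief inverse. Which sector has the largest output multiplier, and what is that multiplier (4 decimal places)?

Form M = I − A:
  [  0.98   -0.06   -0.03   -0.12   -0.12   -0.04]
  [ -0.06    0.95   -0.04   -0.08   -0.10   -0.07]
  [ -0.10   -0.03    0.88   -0.09   -0.08   -0.06]
  [ -0.12   -0.02   -0.01    0.98   -0.11   -0.08]
  [ -0.04   -0.11   -0.01   -0.01    0.93   -0.10]
  [ -0.04   -0.08   -0.13   -0.05   -0.07    0.98]
Leontief inverse L = M⁻¹:
  [  1.0612    0.0995    0.0568    0.1494    0.1765    0.0841]
  [  0.0994    1.0914    0.0727    0.1153    0.1585    0.1120]
  [  0.1512    0.0762    1.1645    0.1388    0.1526    0.1098]
  [  0.1482    0.0613    0.0387    1.0547    0.1625    0.1155]
  [  0.0697    0.1474    0.0420    0.0427    1.1188    0.1336]
  [  0.0840    0.1169    0.1677    0.0908    0.1286    1.0630]
Total output x = L · d:
  x_0 = 1.0612·24 + 0.0995·76 + 0.0568·27 + 0.1494·79 + 0.1765·16 + 0.0841·38 = 52.3860
  x_1 = 0.0994·24 + 1.0914·76 + 0.0727·27 + 0.1153·79 + 0.1585·16 + 0.1120·38 = 103.1956
  x_2 = 0.1512·24 + 0.0762·76 + 1.1645·27 + 0.1388·79 + 0.1526·16 + 0.1098·38 = 58.4403
  x_3 = 0.1482·24 + 0.0613·76 + 0.0387·27 + 1.0547·79 + 0.1625·16 + 0.1155·38 = 99.5696
  x_4 = 0.0697·24 + 0.1474·76 + 0.0420·27 + 0.0427·79 + 1.1188·16 + 0.1336·38 = 40.3574
  x_5 = 0.0840·24 + 0.1169·76 + 0.1677·27 + 0.0908·79 + 0.1286·16 + 1.0630·38 = 65.0529
Output multipliers (column sums of L):
  Mining: 1.6137
  Energy: 1.5927
  Chemicals: 1.5424
  Textiles: 1.5916
  Finance: 1.8975
  Transport: 1.6180

Finance (1.8975)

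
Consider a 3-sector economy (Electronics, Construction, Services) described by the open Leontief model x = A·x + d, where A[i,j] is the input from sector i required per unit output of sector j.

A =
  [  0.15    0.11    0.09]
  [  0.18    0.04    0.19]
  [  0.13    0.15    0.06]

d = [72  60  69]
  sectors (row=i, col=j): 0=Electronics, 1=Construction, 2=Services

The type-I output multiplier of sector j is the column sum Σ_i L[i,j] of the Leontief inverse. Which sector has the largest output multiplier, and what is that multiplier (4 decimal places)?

Form M = I − A:
  [  0.85   -0.11   -0.09]
  [ -0.18    0.96   -0.19]
  [ -0.13   -0.15    0.94]
Leontief inverse L = M⁻¹:
  [  1.2346    0.1652    0.1516]
  [  0.2739    1.1123    0.2511]
  [  0.2145    0.2003    1.1249]
Total output x = L · d:
  x_0 = 1.2346·72 + 0.1652·60 + 0.1516·69 = 109.2623
  x_1 = 0.2739·72 + 1.1123·60 + 0.2511·69 = 103.7830
  x_2 = 0.2145·72 + 0.2003·60 + 1.1249·69 = 105.0761
Output multipliers (column sums of L):
  Electronics: 1.7230
  Construction: 1.4778
  Services: 1.5275

Electronics (1.7230)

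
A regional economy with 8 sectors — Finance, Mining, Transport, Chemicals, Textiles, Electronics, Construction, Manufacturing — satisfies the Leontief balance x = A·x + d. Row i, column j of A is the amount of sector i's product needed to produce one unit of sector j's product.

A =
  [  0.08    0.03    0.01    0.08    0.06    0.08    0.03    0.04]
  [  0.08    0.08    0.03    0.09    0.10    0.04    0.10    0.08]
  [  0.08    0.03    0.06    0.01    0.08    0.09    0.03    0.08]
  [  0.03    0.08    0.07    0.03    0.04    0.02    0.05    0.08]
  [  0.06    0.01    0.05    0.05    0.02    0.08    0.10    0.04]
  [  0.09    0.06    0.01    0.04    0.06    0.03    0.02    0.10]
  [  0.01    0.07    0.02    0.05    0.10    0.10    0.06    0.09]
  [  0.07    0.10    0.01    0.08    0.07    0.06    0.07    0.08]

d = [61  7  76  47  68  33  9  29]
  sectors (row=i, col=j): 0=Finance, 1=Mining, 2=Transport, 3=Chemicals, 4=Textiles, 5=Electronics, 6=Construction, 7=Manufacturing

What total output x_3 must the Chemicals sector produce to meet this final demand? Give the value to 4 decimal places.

76.7873

Form M = I − A:
  [  0.92   -0.03   -0.01   -0.08   -0.06   -0.08   -0.03   -0.04]
  [ -0.08    0.92   -0.03   -0.09   -0.10   -0.04   -0.10   -0.08]
  [ -0.08   -0.03    0.94   -0.01   -0.08   -0.09   -0.03   -0.08]
  [ -0.03   -0.08   -0.07    0.97   -0.04   -0.02   -0.05   -0.08]
  [ -0.06   -0.01   -0.05   -0.05    0.98   -0.08   -0.10   -0.04]
  [ -0.09   -0.06   -0.01   -0.04   -0.06    0.97   -0.02   -0.10]
  [ -0.01   -0.07   -0.02   -0.05   -0.10   -0.10    0.94   -0.09]
  [ -0.07   -0.10   -0.01   -0.08   -0.07   -0.06   -0.07    0.92]
Leontief inverse L = M⁻¹:
  [  1.1271    0.0734    0.0329    0.1221    0.1058    0.1235    0.0722    0.0940]
  [  0.1467    1.1469    0.0654    0.1547    0.1733    0.1104    0.1698    0.1614]
  [  0.1373    0.0770    1.0839    0.0582    0.1340    0.1441    0.0781    0.1411]
  [  0.0786    0.1269    0.0941    1.0741    0.0933    0.0688    0.0977    0.1371]
  [  0.1054    0.0549    0.0720    0.0903    1.0712    0.1283    0.1403    0.0977]
  [  0.1399    0.1066    0.0318    0.0880    0.1095    1.0772    0.0676    0.1542]
  [  0.0688    0.1274    0.0482    0.1036    0.1606    0.1561    1.1190    0.1607]
  [  0.1324    0.1629    0.0408    0.1406    0.1373    0.1208    0.1335    1.1548]
Total output x = L · d:
  x_0 = 1.1271·61 + 0.0734·7 + 0.0329·76 + 0.1221·47 + 0.1058·68 + 0.1235·33 + 0.0722·9 + 0.0940·29 = 92.1525
  x_1 = 0.1467·61 + 1.1469·7 + 0.0654·76 + 0.1547·47 + 0.1733·68 + 0.1104·33 + 0.1698·9 + 0.1614·29 = 50.8561
  x_2 = 0.1373·61 + 0.0770·7 + 1.0839·76 + 0.0582·47 + 0.1340·68 + 0.1441·33 + 0.0781·9 + 0.1411·29 = 112.6824
  x_3 = 0.0786·61 + 0.1269·7 + 0.0941·76 + 1.0741·47 + 0.0933·68 + 0.0688·33 + 0.0977·9 + 0.1371·29 = 76.7873
  x_4 = 0.1054·61 + 0.0549·7 + 0.0720·76 + 0.0903·47 + 1.0712·68 + 0.1283·33 + 0.1403·9 + 0.0977·29 = 97.6979
  x_5 = 0.1399·61 + 0.1066·7 + 0.0318·76 + 0.0880·47 + 0.1095·68 + 1.0772·33 + 0.0676·9 + 0.1542·29 = 63.9054
  x_6 = 0.0688·61 + 0.1274·7 + 0.0482·76 + 0.1036·47 + 0.1606·68 + 0.1561·33 + 1.1190·9 + 0.1607·29 = 44.4253
  x_7 = 0.1324·61 + 0.1629·7 + 0.0408·76 + 0.1406·47 + 0.1373·68 + 0.1208·33 + 0.1335·9 + 1.1548·29 = 66.9446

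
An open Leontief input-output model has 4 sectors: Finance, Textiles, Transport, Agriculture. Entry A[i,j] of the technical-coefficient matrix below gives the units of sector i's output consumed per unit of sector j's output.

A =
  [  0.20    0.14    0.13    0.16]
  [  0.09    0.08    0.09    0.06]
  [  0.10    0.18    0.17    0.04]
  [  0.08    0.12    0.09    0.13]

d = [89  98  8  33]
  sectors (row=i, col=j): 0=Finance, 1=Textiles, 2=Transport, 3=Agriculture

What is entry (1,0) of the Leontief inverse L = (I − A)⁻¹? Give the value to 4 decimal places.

Form M = I − A:
  [  0.80   -0.14   -0.13   -0.16]
  [ -0.09    0.92   -0.09   -0.06]
  [ -0.10   -0.18    0.83   -0.04]
  [ -0.08   -0.12   -0.09    0.87]
Leontief inverse L = M⁻¹:
  [  1.3453    0.2947    0.2731    0.2803]
  [  0.1626    1.1591    0.1639    0.1174]
  [  0.2054    0.2974    1.2819    0.1172]
  [  0.1674    0.2177    0.1803    1.2035]
Total output x = L · d:
  x_0 = 1.3453·89 + 0.2947·98 + 0.2731·8 + 0.2803·33 = 160.0487
  x_1 = 0.1626·89 + 1.1591·98 + 0.1639·8 + 0.1174·33 = 133.2472
  x_2 = 0.2054·89 + 0.2974·98 + 1.2819·8 + 0.1172·33 = 61.5483
  x_3 = 0.1674·89 + 0.2177·98 + 0.1803·8 + 1.2035·33 = 77.3941

L[1,0] = 0.1626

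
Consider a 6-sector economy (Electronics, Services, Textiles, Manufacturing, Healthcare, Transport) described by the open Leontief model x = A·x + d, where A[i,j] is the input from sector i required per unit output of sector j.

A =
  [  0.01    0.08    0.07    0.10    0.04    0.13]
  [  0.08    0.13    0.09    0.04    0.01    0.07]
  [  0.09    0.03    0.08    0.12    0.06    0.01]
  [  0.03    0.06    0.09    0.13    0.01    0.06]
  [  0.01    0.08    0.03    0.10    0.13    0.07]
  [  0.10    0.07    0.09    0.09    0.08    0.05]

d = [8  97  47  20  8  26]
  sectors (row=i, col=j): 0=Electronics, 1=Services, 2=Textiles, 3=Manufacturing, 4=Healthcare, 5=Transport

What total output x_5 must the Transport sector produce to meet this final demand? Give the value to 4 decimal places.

Form M = I − A:
  [  0.99   -0.08   -0.07   -0.10   -0.04   -0.13]
  [ -0.08    0.87   -0.09   -0.04   -0.01   -0.07]
  [ -0.09   -0.03    0.92   -0.12   -0.06   -0.01]
  [ -0.03   -0.06   -0.09    0.87   -0.01   -0.06]
  [ -0.01   -0.08   -0.03   -0.10    0.87   -0.07]
  [ -0.10   -0.07   -0.09   -0.09   -0.08    0.95]
Leontief inverse L = M⁻¹:
  [  1.0562    0.1344    0.1297    0.1721    0.0769    0.1723]
  [  0.1247    1.1865    0.1486    0.1061    0.0415    0.1158]
  [  0.1209    0.0758    1.1302    0.1892    0.0914    0.0527]
  [  0.0679    0.1048    0.1431    1.1960    0.0368    0.0968]
  [  0.0470    0.1358    0.0828    0.1695    1.1713    0.1143]
  [  0.1422    0.1301    0.1522    0.1715    0.1219    1.1031]
Total output x = L · d:
  x_0 = 1.0562·8 + 0.1344·97 + 0.1297·47 + 0.1721·20 + 0.0769·8 + 0.1723·26 = 36.1202
  x_1 = 0.1247·8 + 1.1865·97 + 0.1486·47 + 0.1061·20 + 0.0415·8 + 0.1158·26 = 128.5368
  x_2 = 0.1209·8 + 0.0758·97 + 1.1302·47 + 0.1892·20 + 0.0914·8 + 0.0527·26 = 67.3234
  x_3 = 0.0679·8 + 0.1048·97 + 0.1431·47 + 1.1960·20 + 0.0368·8 + 0.0968·26 = 44.1684
  x_4 = 0.0470·8 + 0.1358·97 + 0.0828·47 + 0.1695·20 + 1.1713·8 + 0.1143·26 = 33.1730
  x_5 = 0.1422·8 + 0.1301·97 + 0.1522·47 + 0.1715·20 + 0.1219·8 + 1.1031·26 = 53.9976

53.9976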